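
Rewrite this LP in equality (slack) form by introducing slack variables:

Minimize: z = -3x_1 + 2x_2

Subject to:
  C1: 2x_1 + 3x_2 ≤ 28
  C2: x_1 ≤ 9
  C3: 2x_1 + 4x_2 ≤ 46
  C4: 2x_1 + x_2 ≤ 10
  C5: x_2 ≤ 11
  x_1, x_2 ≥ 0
min z = -3x_1 + 2x_2

s.t.
  2x_1 + 3x_2 + s1 = 28
  x_1 + s2 = 9
  2x_1 + 4x_2 + s3 = 46
  2x_1 + x_2 + s4 = 10
  x_2 + s5 = 11
  x_1, x_2, s1, s2, s3, s4, s5 ≥ 0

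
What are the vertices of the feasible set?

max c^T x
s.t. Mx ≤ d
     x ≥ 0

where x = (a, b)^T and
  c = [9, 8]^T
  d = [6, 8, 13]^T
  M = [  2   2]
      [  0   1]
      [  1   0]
Each vertex is the intersection of two constraint boundaries that also satisfies all remaining constraints:
  a = 0 and b = 0 → (0, 0)
  2a + 2b = 6 and b = 0 → (3, 0)
  2a + 2b = 6 and a = 0 → (0, 3)

Vertices: (0, 0), (3, 0), (0, 3)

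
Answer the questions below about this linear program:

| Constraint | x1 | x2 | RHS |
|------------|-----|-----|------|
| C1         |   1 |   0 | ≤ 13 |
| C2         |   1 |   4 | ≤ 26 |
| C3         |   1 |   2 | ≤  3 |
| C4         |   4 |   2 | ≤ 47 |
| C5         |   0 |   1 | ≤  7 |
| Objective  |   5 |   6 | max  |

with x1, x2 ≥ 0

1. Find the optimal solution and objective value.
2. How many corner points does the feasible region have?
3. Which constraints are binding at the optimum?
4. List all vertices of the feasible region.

1. x1 = 3, x2 = 0, z = 15
2. 3
3. C3, x2 ≥ 0
4. (0, 0), (3, 0), (0, 1.5)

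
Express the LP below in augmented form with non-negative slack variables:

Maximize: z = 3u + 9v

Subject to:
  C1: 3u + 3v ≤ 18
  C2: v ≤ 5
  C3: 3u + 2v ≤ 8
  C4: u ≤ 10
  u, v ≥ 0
max z = 3u + 9v

s.t.
  3u + 3v + s1 = 18
  v + s2 = 5
  3u + 2v + s3 = 8
  u + s4 = 10
  u, v, s1, s2, s3, s4 ≥ 0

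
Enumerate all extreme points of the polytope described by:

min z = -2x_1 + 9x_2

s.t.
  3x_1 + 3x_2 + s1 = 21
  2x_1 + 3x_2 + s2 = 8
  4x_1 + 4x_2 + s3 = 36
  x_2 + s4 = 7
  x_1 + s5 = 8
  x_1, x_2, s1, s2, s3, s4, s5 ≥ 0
Each vertex is the intersection of two constraint boundaries that also satisfies all remaining constraints:
  x_1 = 0 and x_2 = 0 → (0, 0)
  2x_1 + 3x_2 = 8 and x_2 = 0 → (4, 0)
  2x_1 + 3x_2 = 8 and x_1 = 0 → (0, 2.667)

Vertices: (0, 0), (4, 0), (0, 2.667)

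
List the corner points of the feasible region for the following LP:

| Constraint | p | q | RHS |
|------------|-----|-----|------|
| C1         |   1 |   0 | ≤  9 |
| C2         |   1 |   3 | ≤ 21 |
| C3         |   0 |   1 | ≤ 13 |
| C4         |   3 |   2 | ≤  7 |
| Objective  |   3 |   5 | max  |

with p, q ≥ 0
Each vertex is the intersection of two constraint boundaries that also satisfies all remaining constraints:
  p = 0 and q = 0 → (0, 0)
  3p + 2q = 7 and q = 0 → (2.333, 0)
  3p + 2q = 7 and p = 0 → (0, 3.5)

Vertices: (0, 0), (2.333, 0), (0, 3.5)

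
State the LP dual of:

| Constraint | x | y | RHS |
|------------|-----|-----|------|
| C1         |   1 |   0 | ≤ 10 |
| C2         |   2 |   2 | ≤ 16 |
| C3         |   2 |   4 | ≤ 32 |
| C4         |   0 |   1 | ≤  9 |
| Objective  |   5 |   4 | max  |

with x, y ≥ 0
Minimize: z = 10y1 + 16y2 + 32y3 + 9y4

Subject to:
  C1: -y1 - 2y2 - 2y3 ≤ -5
  C2: -2y2 - 4y3 - y4 ≤ -4
  y1, y2, y3, y4 ≥ 0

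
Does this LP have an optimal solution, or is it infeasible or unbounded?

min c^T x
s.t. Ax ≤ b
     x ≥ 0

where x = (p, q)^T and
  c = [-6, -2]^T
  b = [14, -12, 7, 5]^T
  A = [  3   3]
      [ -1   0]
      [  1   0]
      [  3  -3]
One constraint requires p ≤ 7, while the constraint -p ≤ -12 is equivalent to p ≥ 12. Together they would need 12 ≤ p ≤ 7, which is impossible since 12 > 7. No point satisfies all constraints.

The feasible region is empty; the LP is infeasible.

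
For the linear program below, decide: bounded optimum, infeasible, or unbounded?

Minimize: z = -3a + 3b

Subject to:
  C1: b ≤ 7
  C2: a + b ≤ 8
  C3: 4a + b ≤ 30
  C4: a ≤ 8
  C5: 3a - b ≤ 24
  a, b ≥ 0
The point (7.5, 0) satisfies every constraint, so the LP is feasible; the constraints give a ≤ 8 and b ≤ 7, which with a, b ≥ 0 keep the feasible region inside a bounded box. A feasible, bounded LP attains a finite optimum at a vertex.

The LP has an optimal solution: (7.5, 0) with z = -22.5.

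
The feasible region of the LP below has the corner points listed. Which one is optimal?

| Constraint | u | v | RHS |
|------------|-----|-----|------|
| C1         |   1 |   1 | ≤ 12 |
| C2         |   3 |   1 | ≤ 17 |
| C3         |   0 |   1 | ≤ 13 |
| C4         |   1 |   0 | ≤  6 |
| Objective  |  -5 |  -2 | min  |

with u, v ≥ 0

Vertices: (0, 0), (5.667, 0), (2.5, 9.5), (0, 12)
(2.5, 9.5) with z = -31.5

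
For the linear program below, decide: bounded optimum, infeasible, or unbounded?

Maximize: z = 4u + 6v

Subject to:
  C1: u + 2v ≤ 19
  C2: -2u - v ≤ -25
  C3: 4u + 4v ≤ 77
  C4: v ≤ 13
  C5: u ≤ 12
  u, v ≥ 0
The point (12, 3.5) satisfies every constraint, so the LP is feasible; the constraints give u ≤ 12 and v ≤ 13, which with u, v ≥ 0 keep the feasible region inside a bounded box. A feasible, bounded LP attains a finite optimum at a vertex.

Feasible with finite optimum z* = 69 at (12, 3.5).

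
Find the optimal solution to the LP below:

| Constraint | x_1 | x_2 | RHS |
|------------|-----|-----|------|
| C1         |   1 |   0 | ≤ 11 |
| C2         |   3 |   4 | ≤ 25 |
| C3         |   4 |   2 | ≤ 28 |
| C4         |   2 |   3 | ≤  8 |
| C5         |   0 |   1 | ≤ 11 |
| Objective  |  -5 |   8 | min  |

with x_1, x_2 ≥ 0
x_1 = 4, x_2 = 0, z = -20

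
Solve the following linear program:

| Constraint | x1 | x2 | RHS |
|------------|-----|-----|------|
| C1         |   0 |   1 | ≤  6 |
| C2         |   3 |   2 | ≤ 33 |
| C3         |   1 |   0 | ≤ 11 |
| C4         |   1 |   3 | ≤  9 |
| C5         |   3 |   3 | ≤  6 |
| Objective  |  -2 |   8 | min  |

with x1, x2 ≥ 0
x1 = 2, x2 = 0, z = -4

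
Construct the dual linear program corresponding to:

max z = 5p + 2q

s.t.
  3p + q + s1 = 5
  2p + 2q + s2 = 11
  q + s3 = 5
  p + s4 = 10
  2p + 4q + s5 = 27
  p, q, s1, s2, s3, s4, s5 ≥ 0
Minimize: z = 5y1 + 11y2 + 5y3 + 10y4 + 27y5

Subject to:
  C1: -3y1 - 2y2 - y4 - 2y5 ≤ -5
  C2: -y1 - 2y2 - y3 - 4y5 ≤ -2
  y1, y2, y3, y4, y5 ≥ 0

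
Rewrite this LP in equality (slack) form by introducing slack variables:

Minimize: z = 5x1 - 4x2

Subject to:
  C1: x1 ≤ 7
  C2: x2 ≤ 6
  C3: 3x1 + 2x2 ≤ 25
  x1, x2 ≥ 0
min z = 5x1 - 4x2

s.t.
  x1 + s1 = 7
  x2 + s2 = 6
  3x1 + 2x2 + s3 = 25
  x1, x2, s1, s2, s3 ≥ 0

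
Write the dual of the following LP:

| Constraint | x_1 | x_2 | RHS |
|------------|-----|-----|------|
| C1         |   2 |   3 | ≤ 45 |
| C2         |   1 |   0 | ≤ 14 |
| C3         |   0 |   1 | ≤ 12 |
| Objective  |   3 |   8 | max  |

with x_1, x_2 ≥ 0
Minimize: z = 45y1 + 14y2 + 12y3

Subject to:
  C1: -2y1 - y2 ≤ -3
  C2: -3y1 - y3 ≤ -8
  y1, y2, y3 ≥ 0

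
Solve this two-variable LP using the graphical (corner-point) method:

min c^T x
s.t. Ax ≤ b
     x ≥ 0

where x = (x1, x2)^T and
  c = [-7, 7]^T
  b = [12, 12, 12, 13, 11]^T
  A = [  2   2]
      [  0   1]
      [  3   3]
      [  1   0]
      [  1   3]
x1 = 4, x2 = 0, z = -28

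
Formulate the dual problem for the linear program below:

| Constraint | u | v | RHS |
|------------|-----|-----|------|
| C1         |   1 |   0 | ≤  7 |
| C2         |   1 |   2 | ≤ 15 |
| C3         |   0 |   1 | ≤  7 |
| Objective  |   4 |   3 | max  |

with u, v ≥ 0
Minimize: z = 7y1 + 15y2 + 7y3

Subject to:
  C1: -y1 - y2 ≤ -4
  C2: -2y2 - y3 ≤ -3
  y1, y2, y3 ≥ 0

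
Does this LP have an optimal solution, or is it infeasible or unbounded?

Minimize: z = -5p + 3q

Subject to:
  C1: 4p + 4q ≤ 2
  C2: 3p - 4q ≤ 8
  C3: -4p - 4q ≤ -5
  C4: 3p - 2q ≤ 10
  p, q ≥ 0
C1 requires 4p + 4q ≤ 2, while C3 (-4p - 4q ≤ -5) is equivalent to 4p + 4q ≥ 5. Together they would need 5 ≤ 4p + 4q ≤ 2, which is impossible since 5 > 2. No point satisfies all constraints.

The feasible region is empty; the LP is infeasible.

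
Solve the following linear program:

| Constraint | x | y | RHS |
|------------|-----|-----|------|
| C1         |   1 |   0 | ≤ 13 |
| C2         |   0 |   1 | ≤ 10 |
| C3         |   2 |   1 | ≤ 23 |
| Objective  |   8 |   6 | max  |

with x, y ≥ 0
Each vertex is the intersection of two constraint boundaries that also satisfies all remaining constraints:
  x = 0 and y = 0 → (0, 0)
  2x + y = 23 and y = 0 → (11.5, 0)
  y = 10 and 2x + y = 23 → (6.5, 10)
  y = 10 and x = 0 → (0, 10)

Evaluating z = 8x + 6y at each vertex:
  (0, 0): z = 0
  (11.5, 0): z = 92
  (6.5, 10): z = 112
  (0, 10): z = 60

The maximum is at (6.5, 10) with z = 112.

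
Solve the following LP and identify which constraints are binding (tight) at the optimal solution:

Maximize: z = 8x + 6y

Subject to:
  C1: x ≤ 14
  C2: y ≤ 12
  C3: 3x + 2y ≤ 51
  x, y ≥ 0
Optimal: x = 9, y = 12
Slack at optimum:
  C1: slack = 5
  C2: slack = 0 (binding)
  C3: slack = 0 (binding)
  x ≥ 0: x = 9
  y ≥ 0: y = 12
Binding constraints: C2, C3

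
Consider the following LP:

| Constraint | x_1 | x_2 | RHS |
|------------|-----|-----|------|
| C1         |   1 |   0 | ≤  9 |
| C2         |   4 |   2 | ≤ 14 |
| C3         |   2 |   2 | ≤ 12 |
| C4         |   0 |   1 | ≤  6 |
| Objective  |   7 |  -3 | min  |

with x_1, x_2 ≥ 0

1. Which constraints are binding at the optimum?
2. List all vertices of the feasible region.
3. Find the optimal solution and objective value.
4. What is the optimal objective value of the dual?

1. C3, C4, x_1 ≥ 0
2. (0, 0), (3.5, 0), (1, 5), (0, 6)
3. x_1 = 0, x_2 = 6, z = -18
4. -18 (by strong duality, equal to the primal optimum)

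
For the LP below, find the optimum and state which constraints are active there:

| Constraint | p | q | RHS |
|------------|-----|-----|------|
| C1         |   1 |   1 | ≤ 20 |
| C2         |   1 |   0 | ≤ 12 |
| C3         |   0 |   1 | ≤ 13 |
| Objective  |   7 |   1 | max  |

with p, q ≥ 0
Optimal: p = 12, q = 8
Slack at optimum:
  C1: slack = 0 (binding)
  C2: slack = 0 (binding)
  C3: slack = 5
  p ≥ 0: p = 12
  q ≥ 0: q = 8
Binding constraints: C1, C2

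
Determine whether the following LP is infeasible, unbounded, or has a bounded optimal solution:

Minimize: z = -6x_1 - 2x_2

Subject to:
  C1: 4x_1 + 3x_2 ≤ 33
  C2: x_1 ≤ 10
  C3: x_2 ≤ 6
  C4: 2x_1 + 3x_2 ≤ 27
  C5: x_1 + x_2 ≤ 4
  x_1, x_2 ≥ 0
The point (4, 0) satisfies every constraint, so the LP is feasible; the constraints give x_1 ≤ 10 and x_2 ≤ 6, which with x_1, x_2 ≥ 0 keep the feasible region inside a bounded box. A feasible, bounded LP attains a finite optimum at a vertex.

The LP has an optimal solution: (4, 0) with z = -24.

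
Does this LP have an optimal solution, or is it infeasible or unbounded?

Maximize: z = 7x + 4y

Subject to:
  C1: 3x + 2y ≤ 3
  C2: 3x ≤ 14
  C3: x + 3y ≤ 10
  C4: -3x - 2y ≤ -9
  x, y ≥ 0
C1 requires 3x + 2y ≤ 3, while C4 (-3x - 2y ≤ -9) is equivalent to 3x + 2y ≥ 9. Together they would need 9 ≤ 3x + 2y ≤ 3, which is impossible since 9 > 3. No point satisfies all constraints.

Infeasible: no point satisfies all constraints simultaneously.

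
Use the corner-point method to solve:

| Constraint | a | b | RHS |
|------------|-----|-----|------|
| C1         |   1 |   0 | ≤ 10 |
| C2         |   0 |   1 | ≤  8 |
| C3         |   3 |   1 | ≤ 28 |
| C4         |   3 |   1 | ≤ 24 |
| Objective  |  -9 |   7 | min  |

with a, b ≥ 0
a = 8, b = 0, z = -72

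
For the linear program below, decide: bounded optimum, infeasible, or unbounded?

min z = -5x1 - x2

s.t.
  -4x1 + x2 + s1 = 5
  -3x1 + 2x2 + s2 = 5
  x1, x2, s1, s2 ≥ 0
Feasible point: (0, 0) satisfies every constraint, so the LP is feasible.
Direction d = (1, 0): for each constraint row a, a·d ≤ 0 —
  (-4)(1) + (1)(0) = -4 ≤ 0
  (-3)(1) + (2)(0) = -3 ≤ 0
and d ≥ 0, so (0, 0) + t·d stays feasible for every t ≥ 0. Along this ray z = -5x1 - x2 changes by -5 per unit t, so z → −∞.

Unbounded: there is a feasible ray along which z → −∞.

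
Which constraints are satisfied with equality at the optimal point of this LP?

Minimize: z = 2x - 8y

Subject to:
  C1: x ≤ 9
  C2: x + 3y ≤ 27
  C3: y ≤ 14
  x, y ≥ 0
Optimal: x = 0, y = 9
Slack at optimum:
  C1: slack = 9
  C2: slack = 0 (binding)
  C3: slack = 5
  x ≥ 0: x = 0 (binding)
  y ≥ 0: y = 9
Binding constraints: C2, x ≥ 0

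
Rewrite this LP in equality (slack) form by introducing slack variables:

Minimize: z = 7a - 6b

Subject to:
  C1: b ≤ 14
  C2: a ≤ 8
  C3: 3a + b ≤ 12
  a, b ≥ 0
min z = 7a - 6b

s.t.
  b + s1 = 14
  a + s2 = 8
  3a + b + s3 = 12
  a, b, s1, s2, s3 ≥ 0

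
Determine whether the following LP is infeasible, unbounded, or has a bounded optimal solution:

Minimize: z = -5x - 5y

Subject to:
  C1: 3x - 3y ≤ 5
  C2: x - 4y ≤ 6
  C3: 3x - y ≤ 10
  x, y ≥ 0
Feasible point: (0, 0) satisfies every constraint, so the LP is feasible.
Direction d = (0, 1): for each constraint row a, a·d ≤ 0 —
  (3)(0) + (-3)(1) = -3 ≤ 0
  (1)(0) + (-4)(1) = -4 ≤ 0
  (3)(0) + (-1)(1) = -1 ≤ 0
and d ≥ 0, so (0, 0) + t·d stays feasible for every t ≥ 0. Along this ray z = -5x - 5y changes by -5 per unit t, so z → −∞.

Unbounded — the objective can decrease without bound over the feasible region.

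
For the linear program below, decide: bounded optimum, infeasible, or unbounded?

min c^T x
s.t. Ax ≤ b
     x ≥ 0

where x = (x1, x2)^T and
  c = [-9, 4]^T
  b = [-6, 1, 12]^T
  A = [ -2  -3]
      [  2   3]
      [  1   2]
One constraint requires 2x1 + 3x2 ≤ 1, while the constraint -2x1 - 3x2 ≤ -6 is equivalent to 2x1 + 3x2 ≥ 6. Together they would need 6 ≤ 2x1 + 3x2 ≤ 1, which is impossible since 6 > 1. No point satisfies all constraints.

Infeasible: no point satisfies all constraints simultaneously.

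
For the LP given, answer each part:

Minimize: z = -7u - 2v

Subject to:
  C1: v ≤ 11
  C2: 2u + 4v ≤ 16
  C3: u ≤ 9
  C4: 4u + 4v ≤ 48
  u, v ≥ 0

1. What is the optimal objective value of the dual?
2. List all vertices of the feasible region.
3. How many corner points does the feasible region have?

1. -56 (by strong duality, equal to the primal optimum)
2. (0, 0), (8, 0), (0, 4)
3. 3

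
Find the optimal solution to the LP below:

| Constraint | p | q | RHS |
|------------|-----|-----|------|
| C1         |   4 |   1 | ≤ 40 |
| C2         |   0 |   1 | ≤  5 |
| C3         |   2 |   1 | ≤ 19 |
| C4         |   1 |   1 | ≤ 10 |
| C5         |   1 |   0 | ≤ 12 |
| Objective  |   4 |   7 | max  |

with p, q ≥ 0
Each vertex is the intersection of two constraint boundaries that also satisfies all remaining constraints:
  p = 0 and q = 0 → (0, 0)
  2p + q = 19 and q = 0 → (9.5, 0)
  2p + q = 19 and p + q = 10 → (9, 1)
  q = 5 and p + q = 10 → (5, 5)
  q = 5 and p = 0 → (0, 5)

Evaluating z = 4p + 7q at each vertex:
  (0, 0): z = 0
  (9.5, 0): z = 38
  (9, 1): z = 43
  (5, 5): z = 55
  (0, 5): z = 35

The maximum is at (5, 5) with z = 55.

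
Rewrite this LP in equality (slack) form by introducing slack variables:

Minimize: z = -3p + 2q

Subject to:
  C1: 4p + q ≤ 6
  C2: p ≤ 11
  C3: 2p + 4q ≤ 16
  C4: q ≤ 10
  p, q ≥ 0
min z = -3p + 2q

s.t.
  4p + q + s1 = 6
  p + s2 = 11
  2p + 4q + s3 = 16
  q + s4 = 10
  p, q, s1, s2, s3, s4 ≥ 0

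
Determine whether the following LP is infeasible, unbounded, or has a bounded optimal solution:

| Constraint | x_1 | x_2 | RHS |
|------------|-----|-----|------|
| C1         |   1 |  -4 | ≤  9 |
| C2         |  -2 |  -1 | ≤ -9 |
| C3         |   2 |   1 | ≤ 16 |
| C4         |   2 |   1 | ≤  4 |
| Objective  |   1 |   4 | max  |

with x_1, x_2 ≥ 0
C4 requires 2x_1 + x_2 ≤ 4, while C2 (-2x_1 - x_2 ≤ -9) is equivalent to 2x_1 + x_2 ≥ 9. Together they would need 9 ≤ 2x_1 + x_2 ≤ 4, which is impossible since 9 > 4. No point satisfies all constraints.

Infeasible: no point satisfies all constraints simultaneously.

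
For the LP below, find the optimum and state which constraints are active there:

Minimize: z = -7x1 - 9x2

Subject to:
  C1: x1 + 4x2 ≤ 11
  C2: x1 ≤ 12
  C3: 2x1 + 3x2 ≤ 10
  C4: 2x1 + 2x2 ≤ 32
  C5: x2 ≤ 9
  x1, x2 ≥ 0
Optimal: x1 = 5, x2 = 0
Slack at optimum:
  C1: slack = 6
  C2: slack = 7
  C3: slack = 0 (binding)
  C4: slack = 22
  C5: slack = 9
  x1 ≥ 0: x1 = 5
  x2 ≥ 0: x2 = 0 (binding)
Binding constraints: C3, x2 ≥ 0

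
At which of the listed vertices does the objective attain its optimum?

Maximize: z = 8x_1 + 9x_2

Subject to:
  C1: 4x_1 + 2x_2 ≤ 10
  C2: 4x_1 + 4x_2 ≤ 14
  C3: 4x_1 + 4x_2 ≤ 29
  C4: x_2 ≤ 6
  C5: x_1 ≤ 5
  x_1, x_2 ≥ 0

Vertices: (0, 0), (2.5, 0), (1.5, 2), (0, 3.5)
(0, 3.5) with z = 31.5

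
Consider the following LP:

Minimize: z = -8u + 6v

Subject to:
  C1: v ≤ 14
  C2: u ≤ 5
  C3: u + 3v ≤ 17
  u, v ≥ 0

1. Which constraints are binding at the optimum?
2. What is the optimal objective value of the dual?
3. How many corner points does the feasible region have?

1. C2, v ≥ 0
2. -40 (by strong duality, equal to the primal optimum)
3. 4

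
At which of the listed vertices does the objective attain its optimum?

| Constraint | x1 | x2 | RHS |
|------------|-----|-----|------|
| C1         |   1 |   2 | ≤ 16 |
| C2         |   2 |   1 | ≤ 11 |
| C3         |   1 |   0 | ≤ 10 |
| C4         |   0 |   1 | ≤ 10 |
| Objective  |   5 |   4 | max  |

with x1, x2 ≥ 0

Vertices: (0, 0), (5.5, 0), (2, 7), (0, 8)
Evaluating z = 5x1 + 4x2 at each vertex:
  (0, 0): z = 0
  (5.5, 0): z = 27.5
  (2, 7): z = 38
  (0, 8): z = 32

The largest value is z = 38, attained at (2, 7).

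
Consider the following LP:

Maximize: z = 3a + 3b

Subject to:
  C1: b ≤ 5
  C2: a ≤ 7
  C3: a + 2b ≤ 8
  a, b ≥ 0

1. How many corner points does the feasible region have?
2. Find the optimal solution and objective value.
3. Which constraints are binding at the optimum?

1. 4
2. a = 7, b = 0.5, z = 22.5
3. C2, C3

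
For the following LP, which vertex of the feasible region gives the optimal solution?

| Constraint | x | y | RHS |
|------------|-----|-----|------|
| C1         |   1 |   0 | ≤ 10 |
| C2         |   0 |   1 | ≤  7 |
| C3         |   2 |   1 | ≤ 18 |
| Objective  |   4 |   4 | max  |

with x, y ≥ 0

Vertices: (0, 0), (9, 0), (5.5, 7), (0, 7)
(5.5, 7) with z = 50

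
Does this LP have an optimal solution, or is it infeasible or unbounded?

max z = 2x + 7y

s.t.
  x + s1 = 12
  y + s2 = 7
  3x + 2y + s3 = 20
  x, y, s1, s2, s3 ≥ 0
The point (2, 7) satisfies every constraint, so the LP is feasible; the constraints give x ≤ 12 and y ≤ 7, which with x, y ≥ 0 keep the feasible region inside a bounded box. A feasible, bounded LP attains a finite optimum at a vertex.

Evaluating z = 2x + 7y at each vertex:
  (0, 0): z = 0
  (6.667, 0): z = 13.33
  (2, 7): z = 53
  (0, 7): z = 49

The LP has an optimal solution: (2, 7) with z = 53.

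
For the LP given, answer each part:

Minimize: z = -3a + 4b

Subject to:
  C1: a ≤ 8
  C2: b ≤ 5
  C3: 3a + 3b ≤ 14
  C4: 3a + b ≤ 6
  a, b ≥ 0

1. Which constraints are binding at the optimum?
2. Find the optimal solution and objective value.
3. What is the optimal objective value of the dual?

1. C4, b ≥ 0
2. a = 2, b = 0, z = -6
3. -6 (by strong duality, equal to the primal optimum)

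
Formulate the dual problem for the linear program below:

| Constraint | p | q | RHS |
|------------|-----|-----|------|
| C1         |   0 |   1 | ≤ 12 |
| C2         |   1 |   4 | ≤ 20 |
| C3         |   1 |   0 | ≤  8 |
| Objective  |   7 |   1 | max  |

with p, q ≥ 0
Minimize: z = 12y1 + 20y2 + 8y3

Subject to:
  C1: -y2 - y3 ≤ -7
  C2: -y1 - 4y2 ≤ -1
  y1, y2, y3 ≥ 0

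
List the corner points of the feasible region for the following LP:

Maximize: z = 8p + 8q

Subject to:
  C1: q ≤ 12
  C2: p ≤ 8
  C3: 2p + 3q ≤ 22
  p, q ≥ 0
Each vertex is the intersection of two constraint boundaries that also satisfies all remaining constraints:
  p = 0 and q = 0 → (0, 0)
  p = 8 and q = 0 → (8, 0)
  p = 8 and 2p + 3q = 22 → (8, 2)
  2p + 3q = 22 and p = 0 → (0, 7.333)

Vertices: (0, 0), (8, 0), (8, 2), (0, 7.333)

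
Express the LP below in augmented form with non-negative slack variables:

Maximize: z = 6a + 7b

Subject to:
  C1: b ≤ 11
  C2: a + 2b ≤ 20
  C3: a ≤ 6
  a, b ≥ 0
max z = 6a + 7b

s.t.
  b + s1 = 11
  a + 2b + s2 = 20
  a + s3 = 6
  a, b, s1, s2, s3 ≥ 0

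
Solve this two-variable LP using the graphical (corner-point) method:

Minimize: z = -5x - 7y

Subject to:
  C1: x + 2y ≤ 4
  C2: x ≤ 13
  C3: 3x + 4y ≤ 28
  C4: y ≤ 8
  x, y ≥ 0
Each vertex is the intersection of two constraint boundaries that also satisfies all remaining constraints:
  x = 0 and y = 0 → (0, 0)
  x + 2y = 4 and y = 0 → (4, 0)
  x + 2y = 4 and x = 0 → (0, 2)

Evaluating z = -5x - 7y at each vertex:
  (0, 0): z = 0
  (4, 0): z = -20
  (0, 2): z = -14

The minimum is at (4, 0) with z = -20.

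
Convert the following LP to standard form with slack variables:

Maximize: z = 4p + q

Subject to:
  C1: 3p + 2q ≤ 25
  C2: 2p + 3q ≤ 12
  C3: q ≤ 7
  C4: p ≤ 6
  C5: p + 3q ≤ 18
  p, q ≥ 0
max z = 4p + q

s.t.
  3p + 2q + s1 = 25
  2p + 3q + s2 = 12
  q + s3 = 7
  p + s4 = 6
  p + 3q + s5 = 18
  p, q, s1, s2, s3, s4, s5 ≥ 0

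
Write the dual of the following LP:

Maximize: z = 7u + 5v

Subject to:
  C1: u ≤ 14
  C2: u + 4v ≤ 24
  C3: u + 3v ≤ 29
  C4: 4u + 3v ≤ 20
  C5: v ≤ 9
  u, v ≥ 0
Minimize: z = 14y1 + 24y2 + 29y3 + 20y4 + 9y5

Subject to:
  C1: -y1 - y2 - y3 - 4y4 ≤ -7
  C2: -4y2 - 3y3 - 3y4 - y5 ≤ -5
  y1, y2, y3, y4, y5 ≥ 0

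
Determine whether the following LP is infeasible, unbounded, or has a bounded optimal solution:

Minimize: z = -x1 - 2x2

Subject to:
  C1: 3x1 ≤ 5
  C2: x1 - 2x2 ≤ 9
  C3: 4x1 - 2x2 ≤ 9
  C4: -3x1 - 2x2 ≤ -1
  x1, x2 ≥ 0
Feasible point: (0, 1) satisfies every constraint, so the LP is feasible.
Direction d = (0, 1): for each constraint row a, a·d ≤ 0 —
  (3)(0) + (0)(1) = 0 ≤ 0
  (1)(0) + (-2)(1) = -2 ≤ 0
  (4)(0) + (-2)(1) = -2 ≤ 0
  (-3)(0) + (-2)(1) = -2 ≤ 0
and d ≥ 0, so (0, 1) + t·d stays feasible for every t ≥ 0. Along this ray z = -x1 - 2x2 changes by -2 per unit t, so z → −∞.

Unbounded: there is a feasible ray along which z → −∞.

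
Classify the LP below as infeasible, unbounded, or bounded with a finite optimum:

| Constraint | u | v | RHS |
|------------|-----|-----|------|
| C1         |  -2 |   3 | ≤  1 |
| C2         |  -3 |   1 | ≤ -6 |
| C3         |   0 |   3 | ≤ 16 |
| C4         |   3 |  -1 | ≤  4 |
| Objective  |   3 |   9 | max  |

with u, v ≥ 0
C4 requires 3u - v ≤ 4, while C2 (-3u + v ≤ -6) is equivalent to 3u - v ≥ 6. Together they would need 6 ≤ 3u - v ≤ 4, which is impossible since 6 > 4. No point satisfies all constraints.

The feasible region is empty; the LP is infeasible.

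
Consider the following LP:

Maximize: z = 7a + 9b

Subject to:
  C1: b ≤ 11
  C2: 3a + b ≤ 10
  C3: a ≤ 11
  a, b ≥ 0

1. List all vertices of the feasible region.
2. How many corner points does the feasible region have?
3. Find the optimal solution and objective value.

1. (0, 0), (3.333, 0), (0, 10)
2. 3
3. a = 0, b = 10, z = 90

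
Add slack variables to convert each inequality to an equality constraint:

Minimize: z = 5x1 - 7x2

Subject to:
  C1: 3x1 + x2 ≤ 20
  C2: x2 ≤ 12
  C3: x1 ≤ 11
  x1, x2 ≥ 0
min z = 5x1 - 7x2

s.t.
  3x1 + x2 + s1 = 20
  x2 + s2 = 12
  x1 + s3 = 11
  x1, x2, s1, s2, s3 ≥ 0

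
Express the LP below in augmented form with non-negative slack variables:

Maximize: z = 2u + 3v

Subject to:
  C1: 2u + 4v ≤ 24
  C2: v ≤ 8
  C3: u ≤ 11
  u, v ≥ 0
max z = 2u + 3v

s.t.
  2u + 4v + s1 = 24
  v + s2 = 8
  u + s3 = 11
  u, v, s1, s2, s3 ≥ 0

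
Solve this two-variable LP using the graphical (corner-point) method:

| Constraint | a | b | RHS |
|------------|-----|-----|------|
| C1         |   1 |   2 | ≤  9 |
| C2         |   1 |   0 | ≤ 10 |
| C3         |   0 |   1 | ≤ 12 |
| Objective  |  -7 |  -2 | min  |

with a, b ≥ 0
Each vertex is the intersection of two constraint boundaries that also satisfies all remaining constraints:
  a = 0 and b = 0 → (0, 0)
  a + 2b = 9 and b = 0 → (9, 0)
  a + 2b = 9 and a = 0 → (0, 4.5)

Evaluating z = -7a - 2b at each vertex:
  (0, 0): z = 0
  (9, 0): z = -63
  (0, 4.5): z = -9

The minimum is at (9, 0) with z = -63.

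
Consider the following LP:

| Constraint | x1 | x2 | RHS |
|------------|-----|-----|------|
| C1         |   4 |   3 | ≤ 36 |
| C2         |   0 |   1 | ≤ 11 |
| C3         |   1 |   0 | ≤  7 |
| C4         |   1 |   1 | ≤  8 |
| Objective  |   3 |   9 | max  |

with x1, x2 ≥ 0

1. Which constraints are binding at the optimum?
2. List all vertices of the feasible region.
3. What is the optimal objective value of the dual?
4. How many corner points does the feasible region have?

1. C4, x1 ≥ 0
2. (0, 0), (7, 0), (7, 1), (0, 8)
3. 72 (by strong duality, equal to the primal optimum)
4. 4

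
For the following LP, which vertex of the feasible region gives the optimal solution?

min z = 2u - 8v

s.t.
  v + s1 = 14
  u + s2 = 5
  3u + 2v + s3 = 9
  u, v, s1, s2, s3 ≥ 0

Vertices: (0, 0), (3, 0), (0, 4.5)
(0, 4.5) with z = -36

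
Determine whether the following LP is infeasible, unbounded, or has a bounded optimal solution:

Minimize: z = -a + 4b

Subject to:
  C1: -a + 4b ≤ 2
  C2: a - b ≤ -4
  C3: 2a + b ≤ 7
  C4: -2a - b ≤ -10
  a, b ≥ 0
C3 requires 2a + b ≤ 7, while C4 (-2a - b ≤ -10) is equivalent to 2a + b ≥ 10. Together they would need 10 ≤ 2a + b ≤ 7, which is impossible since 10 > 7. No point satisfies all constraints.

Infeasible — the constraint set is empty.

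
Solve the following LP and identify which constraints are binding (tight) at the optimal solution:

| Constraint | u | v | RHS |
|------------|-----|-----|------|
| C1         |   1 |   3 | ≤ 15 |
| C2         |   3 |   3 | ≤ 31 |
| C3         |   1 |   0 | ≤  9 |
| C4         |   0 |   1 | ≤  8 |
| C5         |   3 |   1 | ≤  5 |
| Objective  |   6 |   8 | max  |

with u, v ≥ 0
Optimal: u = 0, v = 5
Slack at optimum:
  C1: slack = 0 (binding)
  C2: slack = 16
  C3: slack = 9
  C4: slack = 3
  C5: slack = 0 (binding)
  u ≥ 0: u = 0 (binding)
  v ≥ 0: v = 5
Binding constraints: C1, C5, u ≥ 0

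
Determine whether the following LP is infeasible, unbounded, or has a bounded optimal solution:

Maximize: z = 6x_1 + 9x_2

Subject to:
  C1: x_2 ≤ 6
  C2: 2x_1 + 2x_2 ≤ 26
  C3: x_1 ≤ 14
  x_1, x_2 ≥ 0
The point (7, 6) satisfies every constraint, so the LP is feasible; the constraints give x_1 ≤ 14 and x_2 ≤ 6, which with x_1, x_2 ≥ 0 keep the feasible region inside a bounded box. A feasible, bounded LP attains a finite optimum at a vertex.

Feasible with finite optimum z* = 96 at (7, 6).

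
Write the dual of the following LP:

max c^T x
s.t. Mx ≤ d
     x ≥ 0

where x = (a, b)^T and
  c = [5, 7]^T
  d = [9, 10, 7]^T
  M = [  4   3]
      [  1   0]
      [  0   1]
Minimize: z = 9y1 + 10y2 + 7y3

Subject to:
  C1: -4y1 - y2 ≤ -5
  C2: -3y1 - y3 ≤ -7
  y1, y2, y3 ≥ 0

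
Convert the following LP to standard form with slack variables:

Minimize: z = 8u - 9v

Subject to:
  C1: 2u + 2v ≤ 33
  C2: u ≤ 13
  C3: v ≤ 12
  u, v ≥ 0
min z = 8u - 9v

s.t.
  2u + 2v + s1 = 33
  u + s2 = 13
  v + s3 = 12
  u, v, s1, s2, s3 ≥ 0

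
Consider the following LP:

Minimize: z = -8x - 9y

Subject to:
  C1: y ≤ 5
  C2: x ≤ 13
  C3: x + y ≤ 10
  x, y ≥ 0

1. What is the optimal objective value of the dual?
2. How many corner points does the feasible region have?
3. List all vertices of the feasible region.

1. -85 (by strong duality, equal to the primal optimum)
2. 4
3. (0, 0), (10, 0), (5, 5), (0, 5)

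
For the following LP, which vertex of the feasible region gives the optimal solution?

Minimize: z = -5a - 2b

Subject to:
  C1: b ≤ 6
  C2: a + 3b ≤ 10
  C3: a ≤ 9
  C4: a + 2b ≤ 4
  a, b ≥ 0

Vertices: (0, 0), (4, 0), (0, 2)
(4, 0) with z = -20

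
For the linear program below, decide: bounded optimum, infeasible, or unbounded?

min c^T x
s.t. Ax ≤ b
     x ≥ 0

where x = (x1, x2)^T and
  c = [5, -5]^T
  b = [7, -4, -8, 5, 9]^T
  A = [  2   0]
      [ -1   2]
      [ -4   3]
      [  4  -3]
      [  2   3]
One constraint requires 4x1 - 3x2 ≤ 5, while the constraint -4x1 + 3x2 ≤ -8 is equivalent to 4x1 - 3x2 ≥ 8. Together they would need 8 ≤ 4x1 - 3x2 ≤ 5, which is impossible since 8 > 5. No point satisfies all constraints.

Infeasible — the constraint set is empty.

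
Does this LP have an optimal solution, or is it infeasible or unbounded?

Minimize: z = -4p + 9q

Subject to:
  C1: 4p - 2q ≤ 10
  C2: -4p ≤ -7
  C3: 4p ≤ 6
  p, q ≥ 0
C3 requires 4p ≤ 6, while C2 (-4p ≤ -7) is equivalent to 4p ≥ 7. Together they would need 7 ≤ 4p ≤ 6, which is impossible since 7 > 6. No point satisfies all constraints.

Infeasible: no point satisfies all constraints simultaneously.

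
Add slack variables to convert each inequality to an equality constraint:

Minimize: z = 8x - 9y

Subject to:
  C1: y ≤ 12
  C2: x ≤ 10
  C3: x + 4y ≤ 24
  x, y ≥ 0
min z = 8x - 9y

s.t.
  y + s1 = 12
  x + s2 = 10
  x + 4y + s3 = 24
  x, y, s1, s2, s3 ≥ 0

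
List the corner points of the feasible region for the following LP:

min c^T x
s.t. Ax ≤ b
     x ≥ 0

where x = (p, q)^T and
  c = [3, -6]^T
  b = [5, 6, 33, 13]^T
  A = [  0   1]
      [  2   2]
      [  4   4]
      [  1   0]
Each vertex is the intersection of two constraint boundaries that also satisfies all remaining constraints:
  p = 0 and q = 0 → (0, 0)
  2p + 2q = 6 and q = 0 → (3, 0)
  2p + 2q = 6 and p = 0 → (0, 3)

Vertices: (0, 0), (3, 0), (0, 3)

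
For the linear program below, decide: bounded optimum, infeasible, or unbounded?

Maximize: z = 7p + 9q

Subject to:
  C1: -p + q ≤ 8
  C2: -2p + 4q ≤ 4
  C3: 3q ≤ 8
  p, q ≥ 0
Feasible point: (0, 0) satisfies every constraint, so the LP is feasible.
Direction d = (1, 0): for each constraint row a, a·d ≤ 0 —
  (-1)(1) + (1)(0) = -1 ≤ 0
  (-2)(1) + (4)(0) = -2 ≤ 0
  (0)(1) + (3)(0) = 0 ≤ 0
and d ≥ 0, so (0, 0) + t·d stays feasible for every t ≥ 0. Along this ray z = 7p + 9q changes by 7 per unit t, so z → +∞.

Unbounded — the objective can increase without bound over the feasible region.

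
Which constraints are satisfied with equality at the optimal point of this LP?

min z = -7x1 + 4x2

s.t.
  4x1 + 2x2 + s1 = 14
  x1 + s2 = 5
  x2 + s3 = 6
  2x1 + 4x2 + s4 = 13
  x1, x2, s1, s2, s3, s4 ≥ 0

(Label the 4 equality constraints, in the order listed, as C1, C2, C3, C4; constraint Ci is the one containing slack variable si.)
Optimal: x1 = 3.5, x2 = 0
Binding: C1, x2 ≥ 0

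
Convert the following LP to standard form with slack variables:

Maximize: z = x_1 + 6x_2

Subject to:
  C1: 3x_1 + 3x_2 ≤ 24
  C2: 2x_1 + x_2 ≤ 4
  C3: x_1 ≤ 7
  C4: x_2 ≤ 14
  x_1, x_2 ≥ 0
max z = x_1 + 6x_2

s.t.
  3x_1 + 3x_2 + s1 = 24
  2x_1 + x_2 + s2 = 4
  x_1 + s3 = 7
  x_2 + s4 = 14
  x_1, x_2, s1, s2, s3, s4 ≥ 0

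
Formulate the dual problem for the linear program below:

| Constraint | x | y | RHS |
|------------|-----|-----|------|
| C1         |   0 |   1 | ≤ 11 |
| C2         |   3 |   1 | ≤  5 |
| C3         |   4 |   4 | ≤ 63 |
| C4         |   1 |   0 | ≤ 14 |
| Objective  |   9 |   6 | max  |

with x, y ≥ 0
Minimize: z = 11y1 + 5y2 + 63y3 + 14y4

Subject to:
  C1: -3y2 - 4y3 - y4 ≤ -9
  C2: -y1 - y2 - 4y3 ≤ -6
  y1, y2, y3, y4 ≥ 0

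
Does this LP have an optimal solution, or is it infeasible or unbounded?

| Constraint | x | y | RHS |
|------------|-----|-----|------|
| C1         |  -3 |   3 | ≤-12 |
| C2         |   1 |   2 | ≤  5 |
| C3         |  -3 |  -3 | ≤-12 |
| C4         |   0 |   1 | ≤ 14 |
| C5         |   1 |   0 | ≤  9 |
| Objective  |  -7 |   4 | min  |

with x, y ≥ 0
The point (5, 0) satisfies every constraint, so the LP is feasible; the constraints give x ≤ 9 and y ≤ 14, which with x, y ≥ 0 keep the feasible region inside a bounded box. A feasible, bounded LP attains a finite optimum at a vertex.

Evaluating z = -7x + 4y at each vertex:
  (4, 0): z = -28
  (5, 0): z = -35
  (4.333, 0.3333): z = -29

Bounded optimum: z* = -35 at (5, 0).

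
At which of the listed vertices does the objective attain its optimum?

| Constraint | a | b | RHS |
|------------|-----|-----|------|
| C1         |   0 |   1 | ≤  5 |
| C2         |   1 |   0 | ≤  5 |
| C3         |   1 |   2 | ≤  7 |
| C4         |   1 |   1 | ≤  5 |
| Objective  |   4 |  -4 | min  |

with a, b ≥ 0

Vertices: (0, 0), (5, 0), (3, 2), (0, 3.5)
(0, 3.5) with z = -14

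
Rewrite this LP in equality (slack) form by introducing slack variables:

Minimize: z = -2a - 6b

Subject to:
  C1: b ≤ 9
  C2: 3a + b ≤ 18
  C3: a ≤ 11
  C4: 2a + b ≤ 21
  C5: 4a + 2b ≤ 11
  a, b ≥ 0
min z = -2a - 6b

s.t.
  b + s1 = 9
  3a + b + s2 = 18
  a + s3 = 11
  2a + b + s4 = 21
  4a + 2b + s5 = 11
  a, b, s1, s2, s3, s4, s5 ≥ 0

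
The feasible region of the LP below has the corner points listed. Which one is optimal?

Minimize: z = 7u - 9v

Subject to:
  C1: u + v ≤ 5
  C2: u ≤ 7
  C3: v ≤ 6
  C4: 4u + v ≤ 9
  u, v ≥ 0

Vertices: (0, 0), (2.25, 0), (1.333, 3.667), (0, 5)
Evaluating z = 7u - 9v at each vertex:
  (0, 0): z = 0
  (2.25, 0): z = 15.75
  (1.333, 3.667): z = -23.67
  (0, 5): z = -45

The smallest value is z = -45, attained at (0, 5).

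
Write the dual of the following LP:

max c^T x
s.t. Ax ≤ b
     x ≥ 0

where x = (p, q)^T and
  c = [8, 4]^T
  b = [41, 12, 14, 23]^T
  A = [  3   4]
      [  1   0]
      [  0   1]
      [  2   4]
Minimize: z = 41y1 + 12y2 + 14y3 + 23y4

Subject to:
  C1: -3y1 - y2 - 2y4 ≤ -8
  C2: -4y1 - y3 - 4y4 ≤ -4
  y1, y2, y3, y4 ≥ 0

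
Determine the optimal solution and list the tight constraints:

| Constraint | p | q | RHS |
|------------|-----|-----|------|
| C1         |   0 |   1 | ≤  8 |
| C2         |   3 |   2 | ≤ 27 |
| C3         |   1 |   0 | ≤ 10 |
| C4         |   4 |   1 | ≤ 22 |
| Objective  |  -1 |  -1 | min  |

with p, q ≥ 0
Optimal: p = 3.5, q = 8
Slack at optimum:
  C1: slack = 0 (binding)
  C2: slack = 0.5
  C3: slack = 6.5
  C4: slack = 0 (binding)
  p ≥ 0: p = 3.5
  q ≥ 0: q = 8
Binding constraints: C1, C4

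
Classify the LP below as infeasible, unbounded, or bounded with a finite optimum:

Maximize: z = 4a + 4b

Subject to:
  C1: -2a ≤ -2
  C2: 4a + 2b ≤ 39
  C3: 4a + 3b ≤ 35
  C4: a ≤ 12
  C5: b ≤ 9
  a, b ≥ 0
The point (2, 9) satisfies every constraint, so the LP is feasible; the constraints give a ≤ 12 and b ≤ 9, which with a, b ≥ 0 keep the feasible region inside a bounded box. A feasible, bounded LP attains a finite optimum at a vertex.

Feasible with finite optimum z* = 44 at (2, 9).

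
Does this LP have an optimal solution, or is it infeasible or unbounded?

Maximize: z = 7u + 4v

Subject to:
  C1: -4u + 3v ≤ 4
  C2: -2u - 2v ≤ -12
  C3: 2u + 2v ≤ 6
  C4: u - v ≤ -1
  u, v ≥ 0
C3 requires 2u + 2v ≤ 6, while C2 (-2u - 2v ≤ -12) is equivalent to 2u + 2v ≥ 12. Together they would need 12 ≤ 2u + 2v ≤ 6, which is impossible since 12 > 6. No point satisfies all constraints.

The feasible region is empty; the LP is infeasible.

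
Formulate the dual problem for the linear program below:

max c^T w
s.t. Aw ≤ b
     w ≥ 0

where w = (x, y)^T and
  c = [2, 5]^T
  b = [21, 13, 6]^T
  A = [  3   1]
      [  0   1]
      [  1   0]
Minimize: z = 21y1 + 13y2 + 6y3

Subject to:
  C1: -3y1 - y3 ≤ -2
  C2: -y1 - y2 ≤ -5
  y1, y2, y3 ≥ 0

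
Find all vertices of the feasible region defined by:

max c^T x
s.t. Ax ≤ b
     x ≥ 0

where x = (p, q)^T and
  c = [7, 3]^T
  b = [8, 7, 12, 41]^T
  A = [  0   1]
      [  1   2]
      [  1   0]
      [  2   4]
Each vertex is the intersection of two constraint boundaries that also satisfies all remaining constraints:
  p = 0 and q = 0 → (0, 0)
  p + 2q = 7 and q = 0 → (7, 0)
  p + 2q = 7 and p = 0 → (0, 3.5)

Vertices: (0, 0), (7, 0), (0, 3.5)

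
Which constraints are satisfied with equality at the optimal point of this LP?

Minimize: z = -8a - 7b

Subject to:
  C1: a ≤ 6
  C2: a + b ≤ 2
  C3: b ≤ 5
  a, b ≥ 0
Optimal: a = 2, b = 0
Binding: C2, b ≥ 0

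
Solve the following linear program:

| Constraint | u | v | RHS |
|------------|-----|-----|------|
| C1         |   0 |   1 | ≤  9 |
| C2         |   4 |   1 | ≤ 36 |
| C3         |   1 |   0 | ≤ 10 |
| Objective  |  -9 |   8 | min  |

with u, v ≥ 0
Each vertex is the intersection of two constraint boundaries that also satisfies all remaining constraints:
  u = 0 and v = 0 → (0, 0)
  4u + v = 36 and v = 0 → (9, 0)
  v = 9 and 4u + v = 36 → (6.75, 9)
  v = 9 and u = 0 → (0, 9)

Evaluating z = -9u + 8v at each vertex:
  (0, 0): z = 0
  (9, 0): z = -81
  (6.75, 9): z = 11.25
  (0, 9): z = 72

The minimum is at (9, 0) with z = -81.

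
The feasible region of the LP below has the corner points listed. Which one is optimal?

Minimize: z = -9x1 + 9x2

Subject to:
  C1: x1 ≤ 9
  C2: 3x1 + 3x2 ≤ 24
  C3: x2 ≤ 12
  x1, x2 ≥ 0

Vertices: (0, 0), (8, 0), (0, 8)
(8, 0) with z = -72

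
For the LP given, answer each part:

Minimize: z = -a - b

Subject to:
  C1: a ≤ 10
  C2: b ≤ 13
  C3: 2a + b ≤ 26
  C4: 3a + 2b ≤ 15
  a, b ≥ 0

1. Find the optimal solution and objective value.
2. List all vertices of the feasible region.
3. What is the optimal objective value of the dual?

1. a = 0, b = 7.5, z = -7.5
2. (0, 0), (5, 0), (0, 7.5)
3. -7.5 (by strong duality, equal to the primal optimum)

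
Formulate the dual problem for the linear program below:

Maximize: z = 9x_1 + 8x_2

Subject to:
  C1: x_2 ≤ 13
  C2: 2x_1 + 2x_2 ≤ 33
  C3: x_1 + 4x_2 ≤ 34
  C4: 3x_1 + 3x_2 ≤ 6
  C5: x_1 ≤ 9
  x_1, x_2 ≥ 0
Minimize: z = 13y1 + 33y2 + 34y3 + 6y4 + 9y5

Subject to:
  C1: -2y2 - y3 - 3y4 - y5 ≤ -9
  C2: -y1 - 2y2 - 4y3 - 3y4 ≤ -8
  y1, y2, y3, y4, y5 ≥ 0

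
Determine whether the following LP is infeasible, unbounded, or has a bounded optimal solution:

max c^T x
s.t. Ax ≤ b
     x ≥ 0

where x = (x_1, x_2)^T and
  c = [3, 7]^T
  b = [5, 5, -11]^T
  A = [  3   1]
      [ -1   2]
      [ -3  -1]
One constraint requires 3x_1 + x_2 ≤ 5, while the constraint -3x_1 - x_2 ≤ -11 is equivalent to 3x_1 + x_2 ≥ 11. Together they would need 11 ≤ 3x_1 + x_2 ≤ 5, which is impossible since 11 > 5. No point satisfies all constraints.

Infeasible — the constraint set is empty.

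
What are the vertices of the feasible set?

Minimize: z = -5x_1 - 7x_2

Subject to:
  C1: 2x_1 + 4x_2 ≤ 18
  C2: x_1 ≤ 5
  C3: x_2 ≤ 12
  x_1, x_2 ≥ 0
Each vertex is the intersection of two constraint boundaries that also satisfies all remaining constraints:
  x_1 = 0 and x_2 = 0 → (0, 0)
  x_1 = 5 and x_2 = 0 → (5, 0)
  2x_1 + 4x_2 = 18 and x_1 = 5 → (5, 2)
  2x_1 + 4x_2 = 18 and x_1 = 0 → (0, 4.5)

Vertices: (0, 0), (5, 0), (5, 2), (0, 4.5)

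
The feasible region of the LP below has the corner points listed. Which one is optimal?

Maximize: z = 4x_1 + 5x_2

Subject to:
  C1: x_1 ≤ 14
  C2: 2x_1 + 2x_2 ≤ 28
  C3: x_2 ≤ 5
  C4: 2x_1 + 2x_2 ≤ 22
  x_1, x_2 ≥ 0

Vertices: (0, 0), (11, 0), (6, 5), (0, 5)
Evaluating z = 4x_1 + 5x_2 at each vertex:
  (0, 0): z = 0
  (11, 0): z = 44
  (6, 5): z = 49
  (0, 5): z = 25

The largest value is z = 49, attained at (6, 5).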